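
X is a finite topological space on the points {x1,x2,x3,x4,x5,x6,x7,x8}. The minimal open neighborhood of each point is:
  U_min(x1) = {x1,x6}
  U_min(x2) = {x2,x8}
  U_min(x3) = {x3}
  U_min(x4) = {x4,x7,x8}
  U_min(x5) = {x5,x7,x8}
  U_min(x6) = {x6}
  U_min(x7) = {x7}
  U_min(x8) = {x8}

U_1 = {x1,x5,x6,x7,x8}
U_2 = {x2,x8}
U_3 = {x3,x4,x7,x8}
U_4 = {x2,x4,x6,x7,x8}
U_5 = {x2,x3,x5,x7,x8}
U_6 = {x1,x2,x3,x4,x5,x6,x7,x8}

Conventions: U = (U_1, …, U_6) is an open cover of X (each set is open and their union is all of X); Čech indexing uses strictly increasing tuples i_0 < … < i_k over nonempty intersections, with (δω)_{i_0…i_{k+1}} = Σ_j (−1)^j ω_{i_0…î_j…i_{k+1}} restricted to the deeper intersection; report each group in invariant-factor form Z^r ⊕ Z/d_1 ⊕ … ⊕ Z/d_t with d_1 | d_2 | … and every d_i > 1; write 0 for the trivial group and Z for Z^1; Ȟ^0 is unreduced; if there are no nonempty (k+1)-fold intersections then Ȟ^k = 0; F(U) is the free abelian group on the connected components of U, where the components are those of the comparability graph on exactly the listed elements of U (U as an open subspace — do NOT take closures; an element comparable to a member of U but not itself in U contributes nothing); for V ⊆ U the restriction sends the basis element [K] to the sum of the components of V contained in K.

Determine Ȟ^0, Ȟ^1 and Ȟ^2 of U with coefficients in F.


nonempty intersections:
  U12={x8} U13={x7,x8} U14={x6,x7,x8} U15={x5,x7,x8} U16={x1,x5,x6,x7,x8} U23={x8} U24={x2,x8} U25={x2,x8} U26={x2,x8} U34={x4,x7,x8} U35={x3,x7,x8} U36={x3,x4,x7,x8} U45={x2,x7,x8} U46={x2,x4,x6,x7,x8} U56={x2,x3,x5,x7,x8}
  U123={x8} U124={x8} U125={x8} U126={x8} U134={x7,x8} U135={x7,x8} U136={x7,x8} U145={x7,x8} U146={x6,x7,x8} U156={x5,x7,x8} U234={x8} U235={x8} U236={x8} U245={x2,x8} U246={x2,x8} U256={x2,x8} U345={x7,x8} U346={x4,x7,x8} U356={x3,x7,x8} U456={x2,x7,x8}
  U1234={x8} U1235={x8} U1236={x8} U1245={x8} U1246={x8} U1256={x8} U1345={x7,x8} U1346={x7,x8} U1356={x7,x8} U1456={x7,x8} U2345={x8} U2346={x8} U2356={x8} U2456={x2,x8} U3456={x7,x8}
  U12345={x8} U12346={x8} U12356={x8} U12456={x8} U13456={x7,x8} U23456={x8}
  U123456={x8}
components per intersection:
  U1: {x1,x6} {x5,x7,x8}
  U2: {x2,x8}
  U3: {x3} {x4,x7,x8}
  U4: {x2,x4,x7,x8} {x6}
  U5: {x2,x5,x7,x8} {x3}
  U6: {x1,x6} {x2,x4,x5,x7,x8} {x3}
  U12: {x8}
  U13: {x7} {x8}
  U14: {x6} {x7} {x8}
  U15: {x5,x7,x8}
  U16: {x1,x6} {x5,x7,x8}
  U23: {x8}
  U24: {x2,x8}
  U25: {x2,x8}
  U26: {x2,x8}
  U34: {x4,x7,x8}
  U35: {x3} {x7} {x8}
  U36: {x3} {x4,x7,x8}
  U45: {x2,x8} {x7}
  U46: {x2,x4,x7,x8} {x6}
  U56: {x2,x5,x7,x8} {x3}
  U123: {x8}
  U124: {x8}
  U125: {x8}
  U126: {x8}
  U134: {x7} {x8}
  U135: {x7} {x8}
  U136: {x7} {x8}
  U145: {x7} {x8}
  U146: {x6} {x7} {x8}
  U156: {x5,x7,x8}
  U234: {x8}
  U235: {x8}
  U236: {x8}
  U245: {x2,x8}
  U246: {x2,x8}
  U256: {x2,x8}
  U345: {x7} {x8}
  U346: {x4,x7,x8}
  U356: {x3} {x7} {x8}
  U456: {x2,x8} {x7}
  U1234: {x8}
  U1235: {x8}
  U1236: {x8}
  U1245: {x8}
  U1246: {x8}
  U1256: {x8}
  U1345: {x7} {x8}
  U1346: {x7} {x8}
  U1356: {x7} {x8}
  U1456: {x7} {x8}
  U2345: {x8}
  U2346: {x8}
  U2356: {x8}
  U2456: {x2,x8}
  U3456: {x7} {x8}
  U12345: {x8}
  U12346: {x8}
  U12356: {x8}
  U12456: {x8}
  U13456: {x7} {x8}
  U23456: {x8}
  U123456: {x8}
C dims 12,25,30,20; δ0: rk 9, SNF 1^9; δ1: rk 16, SNF 1^16; δ2: rk 14, SNF 1^14
Ȟ^0: (12−9)−0=3 ⇒ Z^3
Ȟ^1: (25−16)−9=0 ⇒ 0
Ȟ^2: (30−14)−16=0 ⇒ 0

Ȟ^0(U;F) ≅ Z^3; Ȟ^1(U;F) ≅ 0; Ȟ^2(U;F) ≅ 0


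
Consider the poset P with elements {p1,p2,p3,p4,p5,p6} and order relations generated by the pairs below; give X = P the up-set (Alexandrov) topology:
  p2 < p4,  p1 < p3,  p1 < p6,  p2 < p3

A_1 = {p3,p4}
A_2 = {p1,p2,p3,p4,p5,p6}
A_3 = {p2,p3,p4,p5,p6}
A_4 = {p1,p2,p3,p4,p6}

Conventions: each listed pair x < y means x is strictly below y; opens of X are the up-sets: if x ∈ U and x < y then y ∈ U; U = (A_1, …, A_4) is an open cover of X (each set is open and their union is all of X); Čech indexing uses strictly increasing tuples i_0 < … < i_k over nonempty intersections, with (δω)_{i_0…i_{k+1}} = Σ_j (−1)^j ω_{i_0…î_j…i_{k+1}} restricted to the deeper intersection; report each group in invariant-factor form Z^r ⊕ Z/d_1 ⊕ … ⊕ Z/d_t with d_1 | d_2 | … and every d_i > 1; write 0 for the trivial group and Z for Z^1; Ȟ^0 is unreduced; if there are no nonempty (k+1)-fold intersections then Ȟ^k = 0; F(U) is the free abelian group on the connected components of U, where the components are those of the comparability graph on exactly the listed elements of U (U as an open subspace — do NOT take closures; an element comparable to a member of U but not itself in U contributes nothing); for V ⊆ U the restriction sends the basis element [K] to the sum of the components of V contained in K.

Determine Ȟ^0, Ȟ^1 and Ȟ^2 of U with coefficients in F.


Ȟ^0 = Z^2, Ȟ^1 = 0, Ȟ^2 = 0

nerve simplices:
  A12={p3,p4} A13={p3,p4} A14={p3,p4} A23={p2,p3,p4,p5,p6} A24={p1,p2,p3,p4,p6} A34={p2,p3,p4,p6}
  A123={p3,p4} A124={p3,p4} A134={p3,p4} A234={p2,p3,p4,p6}
  A1234={p3,p4}
components per intersection:
  A1: {p3} {p4}
  A2: {p1,p2,p3,p4,p6} {p5}
  A3: {p2,p3,p4} {p5} {p6}
  A4: {p1,p2,p3,p4,p6}
  A12: {p3} {p4}
  A13: {p3} {p4}
  A14: {p3} {p4}
  A23: {p2,p3,p4} {p5} {p6}
  A24: {p1,p2,p3,p4,p6}
  A34: {p2,p3,p4} {p6}
  A123: {p3} {p4}
  A124: {p3} {p4}
  A134: {p3} {p4}
  A234: {p2,p3,p4} {p6}
  A1234: {p3} {p4}
C dims 8,12,8,2; δ0: rk 6, SNF 1^6; δ1: rk 6, SNF 1^6; δ2: rk 2, SNF 1^2
degree 0: 8−6−0 = 2 → Ȟ^0 ≅ Z^2
degree 1: 12−6−6 = 0 → Ȟ^1 ≅ 0
degree 2: 8−2−6 = 0 → Ȟ^2 ≅ 0


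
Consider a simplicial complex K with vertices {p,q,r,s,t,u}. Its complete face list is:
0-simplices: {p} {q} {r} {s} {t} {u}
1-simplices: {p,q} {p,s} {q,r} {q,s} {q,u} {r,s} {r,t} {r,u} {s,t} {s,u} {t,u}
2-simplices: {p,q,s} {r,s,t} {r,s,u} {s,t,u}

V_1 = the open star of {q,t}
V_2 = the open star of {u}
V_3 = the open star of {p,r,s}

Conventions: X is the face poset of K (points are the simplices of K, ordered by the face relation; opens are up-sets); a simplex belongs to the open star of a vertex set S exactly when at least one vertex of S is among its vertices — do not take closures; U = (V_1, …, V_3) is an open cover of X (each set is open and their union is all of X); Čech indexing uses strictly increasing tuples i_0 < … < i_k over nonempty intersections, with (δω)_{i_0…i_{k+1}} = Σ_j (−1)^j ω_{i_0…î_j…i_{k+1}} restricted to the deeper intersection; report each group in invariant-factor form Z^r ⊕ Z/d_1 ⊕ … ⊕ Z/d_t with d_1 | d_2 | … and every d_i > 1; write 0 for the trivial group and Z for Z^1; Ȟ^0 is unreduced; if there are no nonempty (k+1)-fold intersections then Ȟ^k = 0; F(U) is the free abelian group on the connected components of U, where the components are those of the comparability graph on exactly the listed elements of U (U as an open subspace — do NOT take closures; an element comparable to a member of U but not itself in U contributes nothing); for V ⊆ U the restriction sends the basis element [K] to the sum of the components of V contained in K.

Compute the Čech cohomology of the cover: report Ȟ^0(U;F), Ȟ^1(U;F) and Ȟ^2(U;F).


cover nerve:
  V1={{q},{t},{p,q},{q,r},{q,s},{q,u},{r,t},{s,t},{t,u},{p,q,s},{r,s,t},{s,t,u}} V2={{u},{q,u},{r,u},{s,u},{t,u},{r,s,u},{s,t,u}} V3={{p},{r},{s},{p,q},{p,s},{q,r},{q,s},{r,s},{r,t},{r,u},{s,t},{s,u},{p,q,s},{r,s,t},{r,s,u},{s,t,u}}
  V12={{q,u},{t,u},{s,t,u}} V13={{p,q},{q,r},{q,s},{r,t},{s,t},{p,q,s},{r,s,t},{s,t,u}} V23={{r,u},{s,u},{r,s,u},{s,t,u}}
  V123={{s,t,u}}
components per intersection:
  V1: {{q},{p,q},{q,r},{q,s},{q,u},{p,q,s}} {{t},{r,t},{s,t},{t,u},{r,s,t},{s,t,u}}
  V2: {{u},{q,u},{r,u},{s,u},{t,u},{r,s,u},{s,t,u}}
  V3: {{p},{r},{s},{p,q},{p,s},{q,r},{q,s},{r,s},{r,t},{r,u},{s,t},{s,u},{p,q,s},{r,s,t},{r,s,u},{s,t,u}}
  V12: {{q,u}} {{t,u},{s,t,u}}
  V13: {{p,q},{q,s},{p,q,s}} {{q,r}} {{r,t},{s,t},{r,s,t},{s,t,u}}
  V23: {{r,u},{s,u},{r,s,u},{s,t,u}}
  V123: {{s,t,u}}
C dims 4,6,1; δ0: rk 3, SNF 1^3; δ1: rk 1, SNF 1^1
Ȟ^0: (4−3)−0=1 ⇒ Z
Ȟ^1: (6−1)−3=2 ⇒ Z^2
Ȟ^2: (1−0)−1=0 ⇒ 0

Ȟ^0 = Z; Ȟ^1 = Z^2; Ȟ^2 = 0


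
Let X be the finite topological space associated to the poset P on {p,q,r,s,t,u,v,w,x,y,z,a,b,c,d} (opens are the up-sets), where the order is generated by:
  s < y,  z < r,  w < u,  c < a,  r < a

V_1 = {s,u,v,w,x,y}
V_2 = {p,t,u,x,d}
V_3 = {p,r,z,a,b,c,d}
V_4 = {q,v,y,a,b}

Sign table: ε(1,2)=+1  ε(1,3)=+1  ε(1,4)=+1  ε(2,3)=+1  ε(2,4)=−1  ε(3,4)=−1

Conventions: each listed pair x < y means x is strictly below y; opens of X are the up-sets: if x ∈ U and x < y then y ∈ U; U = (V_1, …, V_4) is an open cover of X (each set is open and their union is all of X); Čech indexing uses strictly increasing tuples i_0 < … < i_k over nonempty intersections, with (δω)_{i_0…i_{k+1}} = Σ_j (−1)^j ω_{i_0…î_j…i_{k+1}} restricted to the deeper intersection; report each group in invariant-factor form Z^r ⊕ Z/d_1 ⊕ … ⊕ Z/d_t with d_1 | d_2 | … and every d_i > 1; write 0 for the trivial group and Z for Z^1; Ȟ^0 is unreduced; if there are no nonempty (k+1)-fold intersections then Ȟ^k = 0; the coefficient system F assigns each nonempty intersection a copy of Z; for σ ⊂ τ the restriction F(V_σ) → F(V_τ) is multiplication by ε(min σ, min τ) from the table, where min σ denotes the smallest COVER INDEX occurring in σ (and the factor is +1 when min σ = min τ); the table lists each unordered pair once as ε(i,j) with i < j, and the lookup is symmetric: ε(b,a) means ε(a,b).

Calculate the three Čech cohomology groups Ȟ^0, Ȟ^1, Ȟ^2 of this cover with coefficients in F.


Ȟ^0 = 0, Ȟ^1 = Z/2 and Ȟ^2 = 0

nerve of the cover:
  V12={u,x} V14={v,y} V23={p,d} V34={a,b}
C dims 4,4; δ0: rk 4, SNF 1^3·2
Ȟ^0 = (4 − 4) − 0 = 0, so Ȟ^0 ≅ 0
Ȟ^1 = (4 − 0) − 4 = 0 plus torsion [2], so Ȟ^1 ≅ Z/2
Ȟ^2 = (0 − 0) − 0 = 0, so Ȟ^2 ≅ 0


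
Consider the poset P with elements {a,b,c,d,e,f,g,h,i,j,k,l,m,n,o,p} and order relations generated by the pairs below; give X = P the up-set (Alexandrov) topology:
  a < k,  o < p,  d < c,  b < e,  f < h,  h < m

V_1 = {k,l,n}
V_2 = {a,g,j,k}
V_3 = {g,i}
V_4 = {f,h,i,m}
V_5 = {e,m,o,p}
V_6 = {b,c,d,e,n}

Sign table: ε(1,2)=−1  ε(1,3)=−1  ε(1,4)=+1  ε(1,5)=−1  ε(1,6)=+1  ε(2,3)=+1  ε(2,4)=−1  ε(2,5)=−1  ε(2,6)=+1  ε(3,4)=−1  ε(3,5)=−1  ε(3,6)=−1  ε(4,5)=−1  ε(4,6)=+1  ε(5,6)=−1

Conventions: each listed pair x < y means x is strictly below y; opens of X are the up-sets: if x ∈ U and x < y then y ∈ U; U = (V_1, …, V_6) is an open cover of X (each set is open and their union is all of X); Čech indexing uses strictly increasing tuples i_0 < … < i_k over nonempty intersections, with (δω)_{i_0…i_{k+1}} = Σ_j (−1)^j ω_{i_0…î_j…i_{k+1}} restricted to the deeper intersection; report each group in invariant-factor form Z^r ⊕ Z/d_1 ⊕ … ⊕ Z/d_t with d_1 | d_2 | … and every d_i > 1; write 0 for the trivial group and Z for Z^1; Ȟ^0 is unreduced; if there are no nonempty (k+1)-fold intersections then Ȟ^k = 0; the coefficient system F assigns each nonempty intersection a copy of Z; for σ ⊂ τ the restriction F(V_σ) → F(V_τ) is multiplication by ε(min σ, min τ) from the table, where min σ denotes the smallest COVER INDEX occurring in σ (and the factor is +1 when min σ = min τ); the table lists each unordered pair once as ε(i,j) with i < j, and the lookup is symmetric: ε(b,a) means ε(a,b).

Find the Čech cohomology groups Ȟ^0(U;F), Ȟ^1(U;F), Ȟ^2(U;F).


Ȟ^0(U;F) ≅ Z, Ȟ^1(U;F) ≅ Z and Ȟ^2(U;F) ≅ 0

nonempty intersections:
  V12={k} V16={n} V23={g} V34={i} V45={m} V56={e}
C dims 6,6; δ0: rk 5, SNF 1^5
Ȟ^0: (6−5)−0=1 ⇒ Z
Ȟ^1: (6−0)−5=1 ⇒ Z
Ȟ^2: (0−0)−0=0 ⇒ 0


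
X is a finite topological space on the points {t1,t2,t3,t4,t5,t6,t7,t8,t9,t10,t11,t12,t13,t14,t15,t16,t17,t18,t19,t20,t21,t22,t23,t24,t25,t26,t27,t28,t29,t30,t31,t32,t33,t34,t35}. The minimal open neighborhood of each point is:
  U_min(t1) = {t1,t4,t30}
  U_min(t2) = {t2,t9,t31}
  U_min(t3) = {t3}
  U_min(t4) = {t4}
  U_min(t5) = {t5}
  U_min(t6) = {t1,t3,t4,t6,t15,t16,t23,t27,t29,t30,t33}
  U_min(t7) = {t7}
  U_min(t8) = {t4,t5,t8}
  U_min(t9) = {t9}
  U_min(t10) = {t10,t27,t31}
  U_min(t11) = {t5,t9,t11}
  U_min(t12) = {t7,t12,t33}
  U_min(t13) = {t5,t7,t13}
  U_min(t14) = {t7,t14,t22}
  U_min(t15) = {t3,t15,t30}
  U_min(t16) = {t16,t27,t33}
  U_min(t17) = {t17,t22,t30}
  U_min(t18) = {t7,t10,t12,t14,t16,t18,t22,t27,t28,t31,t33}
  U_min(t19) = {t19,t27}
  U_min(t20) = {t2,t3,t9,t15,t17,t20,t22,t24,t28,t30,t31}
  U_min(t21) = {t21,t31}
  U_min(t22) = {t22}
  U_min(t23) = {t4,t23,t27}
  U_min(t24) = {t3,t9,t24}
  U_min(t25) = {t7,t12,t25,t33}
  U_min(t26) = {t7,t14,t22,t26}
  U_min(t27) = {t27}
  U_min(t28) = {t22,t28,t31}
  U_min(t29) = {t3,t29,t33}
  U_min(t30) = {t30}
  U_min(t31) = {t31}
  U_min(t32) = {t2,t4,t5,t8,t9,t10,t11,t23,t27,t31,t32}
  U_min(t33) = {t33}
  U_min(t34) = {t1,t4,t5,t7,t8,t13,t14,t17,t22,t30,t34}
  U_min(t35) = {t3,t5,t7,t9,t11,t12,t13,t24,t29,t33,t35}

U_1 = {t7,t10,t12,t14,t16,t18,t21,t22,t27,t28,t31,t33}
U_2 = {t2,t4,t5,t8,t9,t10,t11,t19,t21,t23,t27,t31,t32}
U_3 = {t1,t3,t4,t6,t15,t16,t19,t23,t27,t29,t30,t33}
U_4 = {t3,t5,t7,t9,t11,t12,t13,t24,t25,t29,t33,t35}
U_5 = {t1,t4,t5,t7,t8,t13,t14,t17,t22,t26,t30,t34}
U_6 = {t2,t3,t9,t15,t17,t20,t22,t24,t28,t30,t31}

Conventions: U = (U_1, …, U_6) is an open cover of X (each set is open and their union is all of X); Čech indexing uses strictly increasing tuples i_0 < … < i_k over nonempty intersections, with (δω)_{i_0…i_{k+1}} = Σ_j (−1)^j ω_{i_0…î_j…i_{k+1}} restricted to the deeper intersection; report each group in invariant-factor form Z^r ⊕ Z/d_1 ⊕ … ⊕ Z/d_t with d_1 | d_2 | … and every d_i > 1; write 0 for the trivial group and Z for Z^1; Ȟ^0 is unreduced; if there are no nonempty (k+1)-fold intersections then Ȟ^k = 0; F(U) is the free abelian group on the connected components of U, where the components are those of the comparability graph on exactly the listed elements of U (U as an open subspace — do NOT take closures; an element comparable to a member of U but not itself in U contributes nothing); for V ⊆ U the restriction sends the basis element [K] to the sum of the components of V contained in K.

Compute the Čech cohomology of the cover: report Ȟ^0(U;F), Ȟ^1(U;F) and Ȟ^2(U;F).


Ȟ^0(U;F) ≅ Z, Ȟ^1(U;F) ≅ 0 and Ȟ^2(U;F) ≅ Z/2

intersection data:
  U12={t10,t21,t27,t31} U13={t16,t27,t33} U14={t7,t12,t33} U15={t7,t14,t22} U16={t22,t28,t31} U23={t4,t19,t23,t27} U24={t5,t9,t11} U25={t4,t5,t8} U26={t2,t9,t31} U34={t3,t29,t33} U35={t1,t4,t30} U36={t3,t15,t30} U45={t5,t7,t13} U46={t3,t9,t24} U56={t17,t22,t30}
  U123={t27} U126={t31} U134={t33} U145={t7} U156={t22} U235={t4} U245={t5} U246={t9} U346={t3} U356={t30}
components per intersection:
  U1: {t7,t10,t12,t14,t16,t18,t21,t22,t27,t28,t31,t33}
  U2: {t2,t4,t5,t8,t9,t10,t11,t19,t21,t23,t27,t31,t32}
  U3: {t1,t3,t4,t6,t15,t16,t19,t23,t27,t29,t30,t33}
  U4: {t3,t5,t7,t9,t11,t12,t13,t24,t25,t29,t33,t35}
  U5: {t1,t4,t5,t7,t8,t13,t14,t17,t22,t26,t30,t34}
  U6: {t2,t3,t9,t15,t17,t20,t22,t24,t28,t30,t31}
  U12: {t10,t21,t27,t31}
  U13: {t16,t27,t33}
  U14: {t7,t12,t33}
  U15: {t7,t14,t22}
  U16: {t22,t28,t31}
  U23: {t4,t19,t23,t27}
  U24: {t5,t9,t11}
  U25: {t4,t5,t8}
  U26: {t2,t9,t31}
  U34: {t3,t29,t33}
  U35: {t1,t4,t30}
  U36: {t3,t15,t30}
  U45: {t5,t7,t13}
  U46: {t3,t9,t24}
  U56: {t17,t22,t30}
  U123: {t27}
  U126: {t31}
  U134: {t33}
  U145: {t7}
  U156: {t22}
  U235: {t4}
  U245: {t5}
  U246: {t9}
  U346: {t3}
  U356: {t30}
C dims 6,15,10; δ0: rk 5, SNF 1^5; δ1: rk 10, SNF 1^9·2
Ȟ^0 = (6 − 5) − 0 = 1, so Ȟ^0 ≅ Z
Ȟ^1 = (15 − 10) − 5 = 0, so Ȟ^1 ≅ 0
Ȟ^2 = (10 − 0) − 10 = 0 plus torsion [2], so Ȟ^2 ≅ Z/2


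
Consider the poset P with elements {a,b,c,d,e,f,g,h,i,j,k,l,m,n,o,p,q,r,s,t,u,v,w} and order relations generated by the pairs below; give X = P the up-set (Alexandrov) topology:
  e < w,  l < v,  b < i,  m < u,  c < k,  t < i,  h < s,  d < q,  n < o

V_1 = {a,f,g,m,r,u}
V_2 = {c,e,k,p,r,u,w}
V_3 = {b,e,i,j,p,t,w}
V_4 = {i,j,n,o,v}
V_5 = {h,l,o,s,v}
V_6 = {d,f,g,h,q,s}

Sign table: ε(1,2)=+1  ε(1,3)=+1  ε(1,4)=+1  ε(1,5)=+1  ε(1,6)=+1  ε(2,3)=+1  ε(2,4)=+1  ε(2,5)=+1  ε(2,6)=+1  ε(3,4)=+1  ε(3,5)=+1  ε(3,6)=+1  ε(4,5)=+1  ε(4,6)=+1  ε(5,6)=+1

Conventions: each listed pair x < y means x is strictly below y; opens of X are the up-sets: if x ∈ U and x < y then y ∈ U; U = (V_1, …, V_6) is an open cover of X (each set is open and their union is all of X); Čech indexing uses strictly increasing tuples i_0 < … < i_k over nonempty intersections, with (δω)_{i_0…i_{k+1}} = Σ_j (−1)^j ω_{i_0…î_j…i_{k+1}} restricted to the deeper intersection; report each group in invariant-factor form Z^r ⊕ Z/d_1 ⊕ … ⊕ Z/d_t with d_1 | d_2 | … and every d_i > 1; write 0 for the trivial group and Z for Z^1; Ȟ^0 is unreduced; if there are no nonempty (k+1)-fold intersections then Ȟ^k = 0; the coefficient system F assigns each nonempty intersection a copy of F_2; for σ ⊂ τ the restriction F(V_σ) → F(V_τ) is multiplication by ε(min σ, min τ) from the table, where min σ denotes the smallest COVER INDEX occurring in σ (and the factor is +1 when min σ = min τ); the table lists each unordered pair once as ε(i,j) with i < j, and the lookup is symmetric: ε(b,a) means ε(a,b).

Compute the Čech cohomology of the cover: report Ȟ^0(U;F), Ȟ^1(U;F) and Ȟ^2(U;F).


Ȟ^0(U;F) ≅ Z/2, Ȟ^1(U;F) ≅ Z/2 and Ȟ^2(U;F) ≅ 0

nonempty intersections:
  V12={r,u} V16={f,g} V23={e,p,w} V34={i,j} V45={o,v} V56={h,s}
C dims 6,6; δ0: rk_F2 5
Ȟ^0: (6−5)−0=1 ⇒ Z/2
Ȟ^1: (6−0)−5=1 ⇒ Z/2
Ȟ^2: (0−0)−0=0 ⇒ 0


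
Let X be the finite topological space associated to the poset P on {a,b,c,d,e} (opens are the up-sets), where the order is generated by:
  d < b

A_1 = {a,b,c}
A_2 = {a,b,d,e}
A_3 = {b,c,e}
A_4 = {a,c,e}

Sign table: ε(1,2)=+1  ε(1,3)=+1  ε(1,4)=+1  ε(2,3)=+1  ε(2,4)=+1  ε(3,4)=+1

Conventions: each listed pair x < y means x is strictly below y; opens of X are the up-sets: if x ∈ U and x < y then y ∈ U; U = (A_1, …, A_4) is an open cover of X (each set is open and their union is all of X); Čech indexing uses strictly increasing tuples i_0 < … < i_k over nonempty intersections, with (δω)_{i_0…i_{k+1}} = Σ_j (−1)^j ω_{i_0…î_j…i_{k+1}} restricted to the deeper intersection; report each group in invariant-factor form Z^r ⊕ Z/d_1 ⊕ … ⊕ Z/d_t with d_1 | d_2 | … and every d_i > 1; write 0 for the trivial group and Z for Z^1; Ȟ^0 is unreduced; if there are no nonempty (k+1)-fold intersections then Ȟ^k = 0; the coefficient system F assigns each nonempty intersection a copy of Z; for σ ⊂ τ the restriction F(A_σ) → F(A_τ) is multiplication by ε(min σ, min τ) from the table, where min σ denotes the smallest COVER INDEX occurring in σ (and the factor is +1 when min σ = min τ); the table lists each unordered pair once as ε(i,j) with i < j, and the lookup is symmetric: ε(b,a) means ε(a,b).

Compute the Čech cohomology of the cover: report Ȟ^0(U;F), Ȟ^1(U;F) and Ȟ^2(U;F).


Ȟ^0 ≅ Z, Ȟ^1 ≅ 0, Ȟ^2 ≅ Z

nerve of the cover:
  A12={a,b} A13={b,c} A14={a,c} A23={b,e} A24={a,e} A34={c,e}
  A123={b} A124={a} A134={c} A234={e}
C dims 4,6,4; δ0: rk 3, SNF 1^3; δ1: rk 3, SNF 1^3
Ȟ^0 = (4 − 3) − 0 = 1, so Ȟ^0 ≅ Z
Ȟ^1 = (6 − 3) − 3 = 0, so Ȟ^1 ≅ 0
Ȟ^2 = (4 − 0) − 3 = 1, so Ȟ^2 ≅ Z


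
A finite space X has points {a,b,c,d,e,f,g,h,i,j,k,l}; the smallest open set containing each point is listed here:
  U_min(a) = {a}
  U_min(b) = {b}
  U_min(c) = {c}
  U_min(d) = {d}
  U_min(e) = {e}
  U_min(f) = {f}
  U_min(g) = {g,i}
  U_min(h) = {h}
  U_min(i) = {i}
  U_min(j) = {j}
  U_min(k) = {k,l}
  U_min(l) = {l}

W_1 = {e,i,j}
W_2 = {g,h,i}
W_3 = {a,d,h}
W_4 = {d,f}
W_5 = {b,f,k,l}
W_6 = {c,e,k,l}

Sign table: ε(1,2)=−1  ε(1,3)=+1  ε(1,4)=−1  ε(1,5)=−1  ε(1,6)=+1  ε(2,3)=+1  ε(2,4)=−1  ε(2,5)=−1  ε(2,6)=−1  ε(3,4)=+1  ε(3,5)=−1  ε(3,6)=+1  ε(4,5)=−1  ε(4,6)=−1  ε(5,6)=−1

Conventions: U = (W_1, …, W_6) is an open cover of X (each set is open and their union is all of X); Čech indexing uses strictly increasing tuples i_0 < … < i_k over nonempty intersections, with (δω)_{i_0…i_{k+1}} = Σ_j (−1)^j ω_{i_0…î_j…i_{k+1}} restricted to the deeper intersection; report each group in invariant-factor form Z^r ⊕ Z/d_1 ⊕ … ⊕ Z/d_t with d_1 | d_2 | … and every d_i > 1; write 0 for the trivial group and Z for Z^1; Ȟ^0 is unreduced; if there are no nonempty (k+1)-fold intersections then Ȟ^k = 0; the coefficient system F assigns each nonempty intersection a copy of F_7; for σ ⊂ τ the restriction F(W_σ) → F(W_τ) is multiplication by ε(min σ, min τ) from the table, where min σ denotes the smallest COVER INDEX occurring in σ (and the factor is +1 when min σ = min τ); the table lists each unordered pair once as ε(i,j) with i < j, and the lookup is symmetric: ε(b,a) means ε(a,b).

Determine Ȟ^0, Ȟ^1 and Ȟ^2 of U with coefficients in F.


cover nerve:
  W12={i} W16={e} W23={h} W34={d} W45={f} W56={k,l}
C dims 6,6; δ0: rk_F7 6
Ȟ^0: (6−6)−0=0 ⇒ 0
Ȟ^1: (6−0)−6=0 ⇒ 0
Ȟ^2: (0−0)−0=0 ⇒ 0

Ȟ^0 = 0,  Ȟ^1 = 0,  Ȟ^2 = 0


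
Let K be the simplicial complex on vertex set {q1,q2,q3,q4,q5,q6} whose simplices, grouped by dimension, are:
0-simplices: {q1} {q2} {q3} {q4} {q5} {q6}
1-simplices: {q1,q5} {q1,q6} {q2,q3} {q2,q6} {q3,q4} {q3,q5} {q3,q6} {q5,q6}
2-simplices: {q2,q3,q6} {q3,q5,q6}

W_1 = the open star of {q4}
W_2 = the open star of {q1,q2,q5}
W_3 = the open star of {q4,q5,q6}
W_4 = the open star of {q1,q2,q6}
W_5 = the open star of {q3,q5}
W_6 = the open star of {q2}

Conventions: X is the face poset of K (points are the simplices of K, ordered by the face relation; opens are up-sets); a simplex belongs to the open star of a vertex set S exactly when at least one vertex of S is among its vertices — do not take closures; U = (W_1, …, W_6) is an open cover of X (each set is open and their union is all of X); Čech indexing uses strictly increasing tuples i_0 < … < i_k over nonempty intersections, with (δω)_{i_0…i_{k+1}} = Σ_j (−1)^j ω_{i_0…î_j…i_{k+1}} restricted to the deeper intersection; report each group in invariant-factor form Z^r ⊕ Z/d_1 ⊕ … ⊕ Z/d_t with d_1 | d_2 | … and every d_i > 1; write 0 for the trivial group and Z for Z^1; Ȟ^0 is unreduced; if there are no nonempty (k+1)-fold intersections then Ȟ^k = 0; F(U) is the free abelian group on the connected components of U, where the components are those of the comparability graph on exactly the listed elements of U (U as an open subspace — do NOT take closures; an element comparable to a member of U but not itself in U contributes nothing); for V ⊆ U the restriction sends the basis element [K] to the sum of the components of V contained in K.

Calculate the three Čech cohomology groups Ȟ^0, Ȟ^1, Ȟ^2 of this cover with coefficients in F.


nonempty intersections:
  W1={{q4},{q3,q4}} W2={{q1},{q2},{q5},{q1,q5},{q1,q6},{q2,q3},{q2,q6},{q3,q5},{q5,q6},{q2,q3,q6},{q3,q5,q6}} W3={{q4},{q5},{q6},{q1,q5},{q1,q6},{q2,q6},{q3,q4},{q3,q5},{q3,q6},{q5,q6},{q2,q3,q6},{q3,q5,q6}} W4={{q1},{q2},{q6},{q1,q5},{q1,q6},{q2,q3},{q2,q6},{q3,q6},{q5,q6},{q2,q3,q6},{q3,q5,q6}} W5={{q3},{q5},{q1,q5},{q2,q3},{q3,q4},{q3,q5},{q3,q6},{q5,q6},{q2,q3,q6},{q3,q5,q6}} W6={{q2},{q2,q3},{q2,q6},{q2,q3,q6}}
  W13={{q4},{q3,q4}} W15={{q3,q4}} W23={{q5},{q1,q5},{q1,q6},{q2,q6},{q3,q5},{q5,q6},{q2,q3,q6},{q3,q5,q6}} W24={{q1},{q2},{q1,q5},{q1,q6},{q2,q3},{q2,q6},{q5,q6},{q2,q3,q6},{q3,q5,q6}} W25={{q5},{q1,q5},{q2,q3},{q3,q5},{q5,q6},{q2,q3,q6},{q3,q5,q6}} W26={{q2},{q2,q3},{q2,q6},{q2,q3,q6}} W34={{q6},{q1,q5},{q1,q6},{q2,q6},{q3,q6},{q5,q6},{q2,q3,q6},{q3,q5,q6}} W35={{q5},{q1,q5},{q3,q4},{q3,q5},{q3,q6},{q5,q6},{q2,q3,q6},{q3,q5,q6}} W36={{q2,q6},{q2,q3,q6}} W45={{q1,q5},{q2,q3},{q3,q6},{q5,q6},{q2,q3,q6},{q3,q5,q6}} W46={{q2},{q2,q3},{q2,q6},{q2,q3,q6}} W56={{q2,q3},{q2,q3,q6}}
  W135={{q3,q4}} W234={{q1,q5},{q1,q6},{q2,q6},{q5,q6},{q2,q3,q6},{q3,q5,q6}} W235={{q5},{q1,q5},{q3,q5},{q5,q6},{q2,q3,q6},{q3,q5,q6}} W236={{q2,q6},{q2,q3,q6}} W245={{q1,q5},{q2,q3},{q5,q6},{q2,q3,q6},{q3,q5,q6}} W246={{q2},{q2,q3},{q2,q6},{q2,q3,q6}} W256={{q2,q3},{q2,q3,q6}} W345={{q1,q5},{q3,q6},{q5,q6},{q2,q3,q6},{q3,q5,q6}} W346={{q2,q6},{q2,q3,q6}} W356={{q2,q3,q6}} W456={{q2,q3},{q2,q3,q6}}
  W2345={{q1,q5},{q5,q6},{q2,q3,q6},{q3,q5,q6}} W2346={{q2,q6},{q2,q3,q6}} W2356={{q2,q3,q6}} W2456={{q2,q3},{q2,q3,q6}} W3456={{q2,q3,q6}}
  W23456={{q2,q3,q6}}
components per intersection:
  W1: {{q4},{q3,q4}}
  W2: {{q1},{q5},{q1,q5},{q1,q6},{q3,q5},{q5,q6},{q3,q5,q6}} {{q2},{q2,q3},{q2,q6},{q2,q3,q6}}
  W3: {{q4},{q3,q4}} {{q5},{q6},{q1,q5},{q1,q6},{q2,q6},{q3,q5},{q3,q6},{q5,q6},{q2,q3,q6},{q3,q5,q6}}
  W4: {{q1},{q2},{q6},{q1,q5},{q1,q6},{q2,q3},{q2,q6},{q3,q6},{q5,q6},{q2,q3,q6},{q3,q5,q6}}
  W5: {{q3},{q5},{q1,q5},{q2,q3},{q3,q4},{q3,q5},{q3,q6},{q5,q6},{q2,q3,q6},{q3,q5,q6}}
  W6: {{q2},{q2,q3},{q2,q6},{q2,q3,q6}}
  W13: {{q4},{q3,q4}}
  W15: {{q3,q4}}
  W23: {{q5},{q1,q5},{q3,q5},{q5,q6},{q3,q5,q6}} {{q1,q6}} {{q2,q6},{q2,q3,q6}}
  W24: {{q1},{q1,q5},{q1,q6}} {{q2},{q2,q3},{q2,q6},{q2,q3,q6}} {{q5,q6},{q3,q5,q6}}
  W25: {{q5},{q1,q5},{q3,q5},{q5,q6},{q3,q5,q6}} {{q2,q3},{q2,q3,q6}}
  W26: {{q2},{q2,q3},{q2,q6},{q2,q3,q6}}
  W34: {{q6},{q1,q6},{q2,q6},{q3,q6},{q5,q6},{q2,q3,q6},{q3,q5,q6}} {{q1,q5}}
  W35: {{q5},{q1,q5},{q3,q5},{q3,q6},{q5,q6},{q2,q3,q6},{q3,q5,q6}} {{q3,q4}}
  W36: {{q2,q6},{q2,q3,q6}}
  W45: {{q1,q5}} {{q2,q3},{q3,q6},{q5,q6},{q2,q3,q6},{q3,q5,q6}}
  W46: {{q2},{q2,q3},{q2,q6},{q2,q3,q6}}
  W56: {{q2,q3},{q2,q3,q6}}
  W135: {{q3,q4}}
  W234: {{q1,q5}} {{q1,q6}} {{q2,q6},{q2,q3,q6}} {{q5,q6},{q3,q5,q6}}
  W235: {{q5},{q1,q5},{q3,q5},{q5,q6},{q3,q5,q6}} {{q2,q3,q6}}
  W236: {{q2,q6},{q2,q3,q6}}
  W245: {{q1,q5}} {{q2,q3},{q2,q3,q6}} {{q5,q6},{q3,q5,q6}}
  W246: {{q2},{q2,q3},{q2,q6},{q2,q3,q6}}
  W256: {{q2,q3},{q2,q3,q6}}
  W345: {{q1,q5}} {{q3,q6},{q5,q6},{q2,q3,q6},{q3,q5,q6}}
  W346: {{q2,q6},{q2,q3,q6}}
  W356: {{q2,q3,q6}}
  W456: {{q2,q3},{q2,q3,q6}}
  W2345: {{q1,q5}} {{q5,q6},{q3,q5,q6}} {{q2,q3,q6}}
  W2346: {{q2,q6},{q2,q3,q6}}
  W2356: {{q2,q3,q6}}
  W2456: {{q2,q3},{q2,q3,q6}}
  W3456: {{q2,q3,q6}}
  W23456: {{q2,q3,q6}}
C dims 8,20,18,7; δ0: rk 7, SNF 1^7; δ1: rk 12, SNF 1^12; δ2: rk 6, SNF 1^6
Ȟ^0: (8−7)−0=1 ⇒ Z
Ȟ^1: (20−12)−7=1 ⇒ Z
Ȟ^2: (18−6)−12=0 ⇒ 0

Ȟ^0 ≅ Z,  Ȟ^1 ≅ Z,  Ȟ^2 ≅ 0


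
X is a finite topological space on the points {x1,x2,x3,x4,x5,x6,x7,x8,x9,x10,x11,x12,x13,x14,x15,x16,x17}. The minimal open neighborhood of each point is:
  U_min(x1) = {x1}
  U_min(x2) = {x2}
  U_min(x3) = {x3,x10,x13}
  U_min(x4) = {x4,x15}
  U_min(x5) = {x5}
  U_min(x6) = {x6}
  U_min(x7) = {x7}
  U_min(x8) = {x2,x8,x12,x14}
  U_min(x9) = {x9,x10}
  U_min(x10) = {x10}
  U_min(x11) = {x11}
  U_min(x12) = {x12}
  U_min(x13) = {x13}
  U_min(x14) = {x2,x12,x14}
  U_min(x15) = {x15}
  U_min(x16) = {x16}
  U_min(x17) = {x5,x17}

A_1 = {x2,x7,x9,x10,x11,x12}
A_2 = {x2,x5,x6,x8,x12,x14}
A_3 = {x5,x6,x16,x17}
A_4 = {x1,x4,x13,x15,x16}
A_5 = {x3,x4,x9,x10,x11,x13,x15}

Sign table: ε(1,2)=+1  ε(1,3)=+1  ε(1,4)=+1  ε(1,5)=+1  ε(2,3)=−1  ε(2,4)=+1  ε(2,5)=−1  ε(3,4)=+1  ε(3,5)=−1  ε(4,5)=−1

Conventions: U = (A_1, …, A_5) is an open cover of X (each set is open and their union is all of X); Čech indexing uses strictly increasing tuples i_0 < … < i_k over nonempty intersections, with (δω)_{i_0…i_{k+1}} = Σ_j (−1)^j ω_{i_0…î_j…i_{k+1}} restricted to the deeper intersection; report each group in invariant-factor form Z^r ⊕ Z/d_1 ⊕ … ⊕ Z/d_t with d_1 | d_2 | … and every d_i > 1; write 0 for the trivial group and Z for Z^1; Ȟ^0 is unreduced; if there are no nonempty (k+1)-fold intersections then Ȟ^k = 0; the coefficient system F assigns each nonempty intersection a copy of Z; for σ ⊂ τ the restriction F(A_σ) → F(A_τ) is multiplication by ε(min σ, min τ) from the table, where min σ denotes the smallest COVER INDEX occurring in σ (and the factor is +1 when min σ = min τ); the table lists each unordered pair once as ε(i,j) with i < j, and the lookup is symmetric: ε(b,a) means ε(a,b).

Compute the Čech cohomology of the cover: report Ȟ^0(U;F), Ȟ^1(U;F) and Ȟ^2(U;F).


cover nerve:
  A12={x2,x12} A15={x9,x10,x11} A23={x5,x6} A34={x16} A45={x4,x13,x15}
C dims 5,5; δ0: rk 4, SNF 1^4
Ȟ^0: (5−4)−0=1 ⇒ Z
Ȟ^1: (5−0)−4=1 ⇒ Z
Ȟ^2: (0−0)−0=0 ⇒ 0

Ȟ^0 = Z,  Ȟ^1 = Z,  Ȟ^2 = 0


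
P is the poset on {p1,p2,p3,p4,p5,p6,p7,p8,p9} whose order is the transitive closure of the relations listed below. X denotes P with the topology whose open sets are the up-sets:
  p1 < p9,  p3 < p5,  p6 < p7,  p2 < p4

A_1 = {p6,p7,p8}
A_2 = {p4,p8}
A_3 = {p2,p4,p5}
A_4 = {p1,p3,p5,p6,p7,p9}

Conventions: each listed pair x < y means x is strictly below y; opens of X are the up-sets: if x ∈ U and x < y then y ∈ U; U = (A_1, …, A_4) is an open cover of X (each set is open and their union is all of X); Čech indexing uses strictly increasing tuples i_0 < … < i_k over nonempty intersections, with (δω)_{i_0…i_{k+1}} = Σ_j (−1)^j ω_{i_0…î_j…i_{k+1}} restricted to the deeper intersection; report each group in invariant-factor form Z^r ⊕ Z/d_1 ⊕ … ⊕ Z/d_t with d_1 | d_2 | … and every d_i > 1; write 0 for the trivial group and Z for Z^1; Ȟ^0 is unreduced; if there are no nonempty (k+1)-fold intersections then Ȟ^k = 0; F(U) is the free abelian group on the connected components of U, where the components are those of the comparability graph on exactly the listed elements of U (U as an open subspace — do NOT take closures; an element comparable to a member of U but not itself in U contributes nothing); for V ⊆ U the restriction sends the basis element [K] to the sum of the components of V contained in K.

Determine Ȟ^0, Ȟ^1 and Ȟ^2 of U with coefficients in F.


nonempty overlaps:
  A12={p8} A14={p6,p7} A23={p4} A34={p5}
components per intersection:
  A1: {p6,p7} {p8}
  A2: {p4} {p8}
  A3: {p2,p4} {p5}
  A4: {p1,p9} {p3,p5} {p6,p7}
  A12: {p8}
  A14: {p6,p7}
  A23: {p4}
  A34: {p5}
C dims 9,4; δ0: rk 4, SNF 1^4
degree 0: 9−4−0 = 5 → Ȟ^0 ≅ Z^5
degree 1: 4−0−4 = 0 → Ȟ^1 ≅ 0
degree 2: 0−0−0 = 0 → Ȟ^2 ≅ 0

Ȟ^0(U;F) ≅ Z^5,  Ȟ^1(U;F) ≅ 0,  Ȟ^2(U;F) ≅ 0


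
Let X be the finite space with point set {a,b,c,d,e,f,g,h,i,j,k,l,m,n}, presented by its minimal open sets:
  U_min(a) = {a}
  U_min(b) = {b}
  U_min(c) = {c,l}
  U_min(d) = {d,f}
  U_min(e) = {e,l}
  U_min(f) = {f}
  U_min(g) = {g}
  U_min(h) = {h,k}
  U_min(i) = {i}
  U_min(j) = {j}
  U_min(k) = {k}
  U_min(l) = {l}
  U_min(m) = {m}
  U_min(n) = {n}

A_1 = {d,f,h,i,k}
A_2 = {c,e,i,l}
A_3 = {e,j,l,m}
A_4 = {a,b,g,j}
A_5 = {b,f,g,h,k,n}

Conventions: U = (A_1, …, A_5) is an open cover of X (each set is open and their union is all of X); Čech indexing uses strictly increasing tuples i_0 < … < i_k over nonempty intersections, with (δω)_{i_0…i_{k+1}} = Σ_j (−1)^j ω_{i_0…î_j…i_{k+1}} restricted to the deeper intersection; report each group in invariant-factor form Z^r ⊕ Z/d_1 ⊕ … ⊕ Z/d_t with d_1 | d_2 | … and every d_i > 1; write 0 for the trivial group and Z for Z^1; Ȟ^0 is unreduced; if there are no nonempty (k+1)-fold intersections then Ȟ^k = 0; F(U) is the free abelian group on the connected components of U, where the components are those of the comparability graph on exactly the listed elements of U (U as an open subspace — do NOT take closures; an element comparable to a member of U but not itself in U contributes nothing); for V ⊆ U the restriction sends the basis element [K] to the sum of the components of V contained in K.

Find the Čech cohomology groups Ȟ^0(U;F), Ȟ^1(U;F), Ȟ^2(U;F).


nonempty overlaps:
  A12={i} A15={f,h,k} A23={e,l} A34={j} A45={b,g}
components per intersection:
  A1: {d,f} {h,k} {i}
  A2: {c,e,l} {i}
  A3: {e,l} {j} {m}
  A4: {a} {b} {g} {j}
  A5: {b} {f} {g} {h,k} {n}
  A12: {i}
  A15: {f} {h,k}
  A23: {e,l}
  A34: {j}
  A45: {b} {g}
C dims 17,7; δ0: rk 7, SNF 1^7
degree 0: 17−7−0 = 10 → Ȟ^0 ≅ Z^10
degree 1: 7−0−7 = 0 → Ȟ^1 ≅ 0
degree 2: 0−0−0 = 0 → Ȟ^2 ≅ 0

Ȟ^0 ≅ Z^10, Ȟ^1 ≅ 0 and Ȟ^2 ≅ 0


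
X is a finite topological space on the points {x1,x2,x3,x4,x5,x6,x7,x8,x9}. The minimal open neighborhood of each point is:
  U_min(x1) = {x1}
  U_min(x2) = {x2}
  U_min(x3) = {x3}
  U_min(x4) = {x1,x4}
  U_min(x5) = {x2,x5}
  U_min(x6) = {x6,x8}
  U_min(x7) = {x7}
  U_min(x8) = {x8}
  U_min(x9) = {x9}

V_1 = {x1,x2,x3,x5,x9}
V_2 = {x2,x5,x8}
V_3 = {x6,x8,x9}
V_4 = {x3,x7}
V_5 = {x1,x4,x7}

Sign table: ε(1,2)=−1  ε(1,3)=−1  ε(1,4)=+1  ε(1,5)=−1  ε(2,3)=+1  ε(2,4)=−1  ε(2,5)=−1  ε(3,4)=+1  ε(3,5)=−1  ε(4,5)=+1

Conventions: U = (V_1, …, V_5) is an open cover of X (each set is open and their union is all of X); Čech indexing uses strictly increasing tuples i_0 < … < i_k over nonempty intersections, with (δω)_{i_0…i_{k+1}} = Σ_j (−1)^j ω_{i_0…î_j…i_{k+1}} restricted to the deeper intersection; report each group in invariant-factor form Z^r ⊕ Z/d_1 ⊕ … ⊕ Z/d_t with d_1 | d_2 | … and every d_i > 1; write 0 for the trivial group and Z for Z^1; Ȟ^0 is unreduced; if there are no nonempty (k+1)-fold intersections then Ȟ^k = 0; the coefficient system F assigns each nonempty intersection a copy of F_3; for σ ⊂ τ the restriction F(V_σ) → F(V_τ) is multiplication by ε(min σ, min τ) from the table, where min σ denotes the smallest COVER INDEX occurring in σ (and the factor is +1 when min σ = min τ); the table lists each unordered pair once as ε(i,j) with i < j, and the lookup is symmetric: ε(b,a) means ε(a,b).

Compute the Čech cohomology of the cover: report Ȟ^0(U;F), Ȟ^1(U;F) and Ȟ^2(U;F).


Ȟ^0 ≅ 0, Ȟ^1 ≅ Z/3, Ȟ^2 ≅ 0

cover nerve:
  V12={x2,x5} V13={x9} V14={x3} V15={x1} V23={x8} V45={x7}
C dims 5,6; δ0: rk_F3 5
Ȟ^0: (5−5)−0=0 ⇒ 0
Ȟ^1: (6−0)−5=1 ⇒ Z/3
Ȟ^2: (0−0)−0=0 ⇒ 0


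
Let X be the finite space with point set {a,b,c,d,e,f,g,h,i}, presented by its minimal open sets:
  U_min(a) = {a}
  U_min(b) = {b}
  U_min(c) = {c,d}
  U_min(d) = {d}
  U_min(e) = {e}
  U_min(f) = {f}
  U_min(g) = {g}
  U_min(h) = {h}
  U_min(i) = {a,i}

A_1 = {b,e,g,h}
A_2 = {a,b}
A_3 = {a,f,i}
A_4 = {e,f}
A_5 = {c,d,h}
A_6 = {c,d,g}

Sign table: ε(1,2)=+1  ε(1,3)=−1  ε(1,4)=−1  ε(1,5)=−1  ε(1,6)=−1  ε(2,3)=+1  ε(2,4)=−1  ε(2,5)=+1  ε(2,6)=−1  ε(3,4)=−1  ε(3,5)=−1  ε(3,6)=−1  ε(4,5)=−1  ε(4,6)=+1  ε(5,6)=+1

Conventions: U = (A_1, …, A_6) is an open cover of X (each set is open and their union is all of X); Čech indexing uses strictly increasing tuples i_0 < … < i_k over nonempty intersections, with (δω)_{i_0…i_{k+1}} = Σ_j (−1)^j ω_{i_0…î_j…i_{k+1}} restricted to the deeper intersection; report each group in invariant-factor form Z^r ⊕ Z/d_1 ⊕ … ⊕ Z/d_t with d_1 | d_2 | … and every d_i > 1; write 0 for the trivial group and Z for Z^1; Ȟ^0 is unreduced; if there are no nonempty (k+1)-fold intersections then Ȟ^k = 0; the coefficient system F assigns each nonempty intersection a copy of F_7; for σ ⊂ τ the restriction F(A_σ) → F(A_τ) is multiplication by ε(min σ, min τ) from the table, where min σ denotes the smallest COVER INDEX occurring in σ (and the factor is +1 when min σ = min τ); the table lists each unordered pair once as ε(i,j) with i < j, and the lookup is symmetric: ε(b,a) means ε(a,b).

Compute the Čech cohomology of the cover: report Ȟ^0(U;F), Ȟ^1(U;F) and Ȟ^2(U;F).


nonempty intersections:
  A12={b} A14={e} A15={h} A16={g} A23={a} A34={f} A56={c,d}
C dims 6,7; δ0: rk_F7 5
Ȟ^0: (6−5)−0=1 ⇒ Z/7
Ȟ^1: (7−0)−5=2 ⇒ Z/7 ⊕ Z/7
Ȟ^2: (0−0)−0=0 ⇒ 0

Ȟ^0(U;F) ≅ Z/7; Ȟ^1(U;F) ≅ Z/7 ⊕ Z/7; Ȟ^2(U;F) ≅ 0


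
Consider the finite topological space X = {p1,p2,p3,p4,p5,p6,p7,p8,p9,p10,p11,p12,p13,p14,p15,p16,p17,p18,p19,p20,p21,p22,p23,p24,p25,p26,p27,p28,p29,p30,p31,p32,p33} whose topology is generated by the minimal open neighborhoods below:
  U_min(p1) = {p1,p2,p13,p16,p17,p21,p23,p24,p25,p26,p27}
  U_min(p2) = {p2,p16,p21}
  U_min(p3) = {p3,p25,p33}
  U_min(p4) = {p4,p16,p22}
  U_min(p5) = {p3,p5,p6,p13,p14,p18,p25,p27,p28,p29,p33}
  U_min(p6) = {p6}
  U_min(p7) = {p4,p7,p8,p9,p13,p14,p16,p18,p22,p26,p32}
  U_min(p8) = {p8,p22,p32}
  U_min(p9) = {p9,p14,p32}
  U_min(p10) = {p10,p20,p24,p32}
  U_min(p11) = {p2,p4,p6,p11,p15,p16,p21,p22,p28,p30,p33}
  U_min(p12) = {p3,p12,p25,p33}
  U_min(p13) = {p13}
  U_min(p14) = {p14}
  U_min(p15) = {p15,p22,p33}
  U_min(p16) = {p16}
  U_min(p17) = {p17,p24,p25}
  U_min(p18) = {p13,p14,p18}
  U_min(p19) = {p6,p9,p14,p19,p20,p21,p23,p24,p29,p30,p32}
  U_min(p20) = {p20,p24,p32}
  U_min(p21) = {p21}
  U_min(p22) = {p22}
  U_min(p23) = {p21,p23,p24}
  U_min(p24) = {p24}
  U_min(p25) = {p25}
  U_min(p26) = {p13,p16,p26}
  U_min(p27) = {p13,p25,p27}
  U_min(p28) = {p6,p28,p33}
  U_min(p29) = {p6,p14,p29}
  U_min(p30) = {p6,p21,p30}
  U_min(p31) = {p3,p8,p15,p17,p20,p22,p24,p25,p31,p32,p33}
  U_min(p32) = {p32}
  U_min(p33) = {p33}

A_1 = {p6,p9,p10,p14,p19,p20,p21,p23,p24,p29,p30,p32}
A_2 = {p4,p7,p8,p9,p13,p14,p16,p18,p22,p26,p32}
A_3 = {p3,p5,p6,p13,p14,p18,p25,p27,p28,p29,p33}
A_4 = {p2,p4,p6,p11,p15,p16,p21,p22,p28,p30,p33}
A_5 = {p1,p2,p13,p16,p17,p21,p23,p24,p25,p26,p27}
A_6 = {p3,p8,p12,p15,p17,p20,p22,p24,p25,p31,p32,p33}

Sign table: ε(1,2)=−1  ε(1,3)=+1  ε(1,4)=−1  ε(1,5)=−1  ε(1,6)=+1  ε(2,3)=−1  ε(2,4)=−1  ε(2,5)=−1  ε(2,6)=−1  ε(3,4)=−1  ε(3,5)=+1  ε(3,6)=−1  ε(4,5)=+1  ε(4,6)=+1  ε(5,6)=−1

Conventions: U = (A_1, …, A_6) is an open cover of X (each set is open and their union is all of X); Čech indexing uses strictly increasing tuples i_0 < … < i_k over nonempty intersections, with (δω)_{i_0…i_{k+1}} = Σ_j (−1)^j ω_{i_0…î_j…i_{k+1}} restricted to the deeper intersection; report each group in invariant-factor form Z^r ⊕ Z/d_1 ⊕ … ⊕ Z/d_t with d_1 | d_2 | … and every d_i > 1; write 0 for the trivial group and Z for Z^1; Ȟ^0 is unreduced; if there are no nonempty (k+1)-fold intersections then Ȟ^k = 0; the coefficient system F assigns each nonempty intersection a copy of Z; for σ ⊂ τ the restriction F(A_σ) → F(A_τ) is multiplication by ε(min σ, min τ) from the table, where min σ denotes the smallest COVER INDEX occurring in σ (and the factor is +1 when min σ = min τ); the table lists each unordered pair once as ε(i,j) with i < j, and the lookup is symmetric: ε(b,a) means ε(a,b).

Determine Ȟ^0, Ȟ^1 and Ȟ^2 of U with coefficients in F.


Ȟ^0 ≅ 0; Ȟ^1 ≅ Z/2; Ȟ^2 ≅ Z

nonempty overlaps:
  A12={p9,p14,p32} A13={p6,p14,p29} A14={p6,p21,p30} A15={p21,p23,p24} A16={p20,p24,p32} A23={p13,p14,p18} A24={p4,p16,p22} A25={p13,p16,p26} A26={p8,p22,p32} A34={p6,p28,p33} A35={p13,p25,p27} A36={p3,p25,p33} A45={p2,p16,p21} A46={p15,p22,p33} A56={p17,p24,p25}
  A123={p14} A126={p32} A134={p6} A145={p21} A156={p24} A235={p13} A245={p16} A246={p22} A346={p33} A356={p25}
C dims 6,15,10; δ0: rk 6, SNF 1^5·2; δ1: rk 9, SNF 1^9
degree 0: 6−6−0 = 0 → Ȟ^0 ≅ 0
degree 1: 15−9−6 = 0 plus torsion [2] → Ȟ^1 ≅ Z/2
degree 2: 10−0−9 = 1 → Ȟ^2 ≅ Z


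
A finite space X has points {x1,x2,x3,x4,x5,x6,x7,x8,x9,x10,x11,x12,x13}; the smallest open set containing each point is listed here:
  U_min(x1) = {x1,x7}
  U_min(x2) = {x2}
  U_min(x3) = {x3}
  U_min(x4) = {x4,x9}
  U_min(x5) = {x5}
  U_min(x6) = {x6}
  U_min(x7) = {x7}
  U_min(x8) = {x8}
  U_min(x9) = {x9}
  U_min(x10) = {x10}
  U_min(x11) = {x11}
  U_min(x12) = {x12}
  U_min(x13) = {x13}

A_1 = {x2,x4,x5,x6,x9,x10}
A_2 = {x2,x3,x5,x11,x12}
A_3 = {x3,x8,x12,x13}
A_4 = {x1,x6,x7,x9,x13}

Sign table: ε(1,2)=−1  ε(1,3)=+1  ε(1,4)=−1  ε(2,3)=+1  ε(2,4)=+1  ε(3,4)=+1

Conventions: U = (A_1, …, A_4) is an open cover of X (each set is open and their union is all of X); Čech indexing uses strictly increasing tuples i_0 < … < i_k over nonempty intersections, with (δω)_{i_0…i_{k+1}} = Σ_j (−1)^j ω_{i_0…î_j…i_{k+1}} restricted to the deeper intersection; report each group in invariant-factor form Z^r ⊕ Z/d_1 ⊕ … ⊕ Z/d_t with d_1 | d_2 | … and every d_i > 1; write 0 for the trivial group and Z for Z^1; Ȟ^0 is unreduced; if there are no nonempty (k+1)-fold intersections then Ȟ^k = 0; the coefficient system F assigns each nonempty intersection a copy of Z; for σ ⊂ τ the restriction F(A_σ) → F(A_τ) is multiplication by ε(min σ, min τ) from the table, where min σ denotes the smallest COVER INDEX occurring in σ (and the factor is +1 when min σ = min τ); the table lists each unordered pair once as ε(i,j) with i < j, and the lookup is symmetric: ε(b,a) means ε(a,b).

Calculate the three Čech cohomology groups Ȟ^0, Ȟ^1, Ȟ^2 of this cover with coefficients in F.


cover nerve:
  A12={x2,x5} A14={x6,x9} A23={x3,x12} A34={x13}
C dims 4,4; δ0: rk 3, SNF 1^3
Ȟ^0: (4−3)−0=1 ⇒ Z
Ȟ^1: (4−0)−3=1 ⇒ Z
Ȟ^2: (0−0)−0=0 ⇒ 0

Ȟ^0 = Z, Ȟ^1 = Z and Ȟ^2 = 0
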